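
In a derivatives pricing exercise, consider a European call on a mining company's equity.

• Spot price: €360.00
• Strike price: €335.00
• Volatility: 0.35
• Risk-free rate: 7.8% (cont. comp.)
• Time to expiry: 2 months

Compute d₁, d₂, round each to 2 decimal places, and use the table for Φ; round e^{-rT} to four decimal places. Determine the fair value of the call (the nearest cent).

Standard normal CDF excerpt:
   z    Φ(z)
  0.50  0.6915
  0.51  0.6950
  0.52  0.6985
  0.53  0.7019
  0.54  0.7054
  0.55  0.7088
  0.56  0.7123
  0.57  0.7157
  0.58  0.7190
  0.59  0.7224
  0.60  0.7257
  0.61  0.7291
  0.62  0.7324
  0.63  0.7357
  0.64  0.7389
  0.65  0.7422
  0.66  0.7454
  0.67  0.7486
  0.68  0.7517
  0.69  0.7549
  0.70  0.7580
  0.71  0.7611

σ√T = 0.35 × 0.4082 = 0.1429
d₁ = [ln(360/335) + (0.078 + 0.35²/2)·0.1667] / 0.1429 = [0.0720 + 0.0232] / 0.1429 = 0.6661 which rounds to 0.67
d₂ = d₁ − σ√T = 0.6661 − 0.1429 = 0.5232 which rounds to 0.52
e^(−rT) = e^(−0.078·0.1667) = 0.9871
N(d₁) = N(0.67) = 0.7486;  N(d₂) = N(0.52) = 0.6985
C = 360·0.7486 − 335·0.9871·0.6985 = 269.4960 − 230.9789 = 38.5171

€38.52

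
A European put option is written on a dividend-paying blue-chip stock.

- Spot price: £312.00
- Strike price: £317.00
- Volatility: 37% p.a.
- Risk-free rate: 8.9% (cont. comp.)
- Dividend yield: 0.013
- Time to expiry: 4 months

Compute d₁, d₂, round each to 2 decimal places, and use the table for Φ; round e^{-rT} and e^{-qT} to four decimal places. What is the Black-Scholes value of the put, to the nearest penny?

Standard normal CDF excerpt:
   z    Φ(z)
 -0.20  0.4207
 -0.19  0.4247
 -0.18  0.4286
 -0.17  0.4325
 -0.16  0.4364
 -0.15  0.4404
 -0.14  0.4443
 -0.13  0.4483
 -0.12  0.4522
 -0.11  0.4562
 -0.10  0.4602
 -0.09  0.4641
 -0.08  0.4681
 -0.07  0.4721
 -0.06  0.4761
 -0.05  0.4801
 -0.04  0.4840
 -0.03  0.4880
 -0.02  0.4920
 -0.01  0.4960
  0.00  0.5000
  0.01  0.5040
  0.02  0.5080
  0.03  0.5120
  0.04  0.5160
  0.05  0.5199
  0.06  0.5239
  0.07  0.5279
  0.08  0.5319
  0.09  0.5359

σ√T = 0.37·√0.3333 = 0.2136
d₁ = [ln(312/317) + (0.089 − 0.013 + 0.37²/2)·0.3333] / 0.2136 = [-0.0159 + 0.0481] / 0.2136 = 0.1510 ⇒ 0.15
d₂ = d₁ − σ√T = 0.1510 − 0.2136 = -0.0626 ⇒ -0.06
e^(−qT) = e^(−0.013·0.3333) = 0.9957;  e^(−rT) = e^(−0.089·0.3333) = 0.9708
N(−d₂) = N(0.06) = 0.5239;  N(−d₁) = N(-0.15) = 0.4404
P = 317·0.9708·0.5239 − 312·0.9957·0.4404 = 161.2269 − 136.8140 = 24.4129

£24.41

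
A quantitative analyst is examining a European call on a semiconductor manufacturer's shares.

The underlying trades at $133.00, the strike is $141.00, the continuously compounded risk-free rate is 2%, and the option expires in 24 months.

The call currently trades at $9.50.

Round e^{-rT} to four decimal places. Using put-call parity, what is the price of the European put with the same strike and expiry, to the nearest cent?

exp(−rT) = exp(−0.02·2) = 0.9608
Put-call parity: C − P = S − K·e^(−rT) = 133 − 141·0.9608 = 133 − 135.4728 = -2.4728
P = C − (C − P) = 9.50 − (-2.4728) = 11.9728

$11.97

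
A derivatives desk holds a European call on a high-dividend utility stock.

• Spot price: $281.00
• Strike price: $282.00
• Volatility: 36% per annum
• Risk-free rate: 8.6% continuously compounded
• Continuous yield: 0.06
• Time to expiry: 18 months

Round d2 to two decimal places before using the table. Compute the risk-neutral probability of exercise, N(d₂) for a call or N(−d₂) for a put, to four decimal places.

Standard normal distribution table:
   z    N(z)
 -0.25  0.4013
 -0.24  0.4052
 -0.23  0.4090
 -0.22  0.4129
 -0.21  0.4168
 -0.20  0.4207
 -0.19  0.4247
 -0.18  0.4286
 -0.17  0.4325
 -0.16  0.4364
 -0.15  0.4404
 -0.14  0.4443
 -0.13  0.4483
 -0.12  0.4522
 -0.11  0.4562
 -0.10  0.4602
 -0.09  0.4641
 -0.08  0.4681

σ√T = 0.36 × 1.2247 = 0.4409
ln(S/K) + (r − q + σ²/2)T = ln(281/282) + (0.086 − 0.06 + 0.36²/2)·1.5 = -0.0036 + 0.1362 = 0.1326
d₁ = 0.1326 / 0.4409 = 0.3009 → 0.30
d₂ = d₁ − σ√T = 0.3009 − 0.4409 = -0.1401 → -0.14
Pr(exercise) under Q = N(d₂) = 0.4443

0.4443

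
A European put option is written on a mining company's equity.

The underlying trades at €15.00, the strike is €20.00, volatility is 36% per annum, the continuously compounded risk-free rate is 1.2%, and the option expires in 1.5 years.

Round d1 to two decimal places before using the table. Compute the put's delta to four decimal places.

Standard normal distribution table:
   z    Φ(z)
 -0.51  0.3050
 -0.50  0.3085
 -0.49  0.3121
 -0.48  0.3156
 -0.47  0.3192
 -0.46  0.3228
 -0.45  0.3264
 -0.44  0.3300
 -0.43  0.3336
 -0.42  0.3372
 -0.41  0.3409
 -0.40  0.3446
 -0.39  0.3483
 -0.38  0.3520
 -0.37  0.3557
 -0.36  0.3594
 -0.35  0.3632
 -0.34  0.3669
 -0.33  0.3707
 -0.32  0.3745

T = 1.5;  σ√T = 0.4409
d₁ = [ln(15/20) + (0.012 + ½·0.36²)·1.5] / (σ√T) = (-0.2877 + 0.1152) / 0.4409 = -0.3912 which rounds to -0.39
N(d₁) = N(-0.39) = 0.3483
Δ_put = N(d₁) − 1 = 0.3483 − 1 = -0.6517

-0.6517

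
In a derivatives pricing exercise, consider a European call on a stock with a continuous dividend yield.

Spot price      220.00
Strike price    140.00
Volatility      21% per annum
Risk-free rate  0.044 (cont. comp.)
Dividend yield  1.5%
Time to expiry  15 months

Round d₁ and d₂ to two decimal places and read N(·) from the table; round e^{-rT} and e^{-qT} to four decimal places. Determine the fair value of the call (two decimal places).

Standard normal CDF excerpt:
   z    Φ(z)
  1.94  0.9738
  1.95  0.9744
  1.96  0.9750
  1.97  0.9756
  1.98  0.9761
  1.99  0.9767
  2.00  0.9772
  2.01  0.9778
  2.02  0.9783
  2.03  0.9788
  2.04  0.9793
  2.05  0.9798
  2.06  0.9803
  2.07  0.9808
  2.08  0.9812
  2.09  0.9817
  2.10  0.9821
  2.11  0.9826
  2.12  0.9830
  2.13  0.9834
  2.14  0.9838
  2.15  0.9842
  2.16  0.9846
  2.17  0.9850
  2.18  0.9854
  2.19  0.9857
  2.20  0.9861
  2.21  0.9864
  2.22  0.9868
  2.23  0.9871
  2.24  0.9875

σ√T = 0.21 × 1.1180 = 0.2348
ln(S/K) + (r − q + σ²/2)T = ln(220/140) + (0.044 − 0.015 + 0.21²/2)·1.25 = 0.4520 + 0.0638 = 0.5158
d₁ = 0.5158 / 0.2348 = 2.1969 which rounds to 2.20
d₂ = d₁ − σ√T = 2.1969 − 0.2348 = 1.9621 which rounds to 1.96
exp(−qT) = exp(−0.015·1.25) = 0.9814;  exp(−rT) = exp(−0.044·1.25) = 0.9465
N(d₁) = N(2.20) = 0.9861;  N(d₂) = N(1.96) = 0.9750
C = 220·0.9814·0.9861 − 140·0.9465·0.9750 = 212.9069 − 129.1972 = 83.7096

83.71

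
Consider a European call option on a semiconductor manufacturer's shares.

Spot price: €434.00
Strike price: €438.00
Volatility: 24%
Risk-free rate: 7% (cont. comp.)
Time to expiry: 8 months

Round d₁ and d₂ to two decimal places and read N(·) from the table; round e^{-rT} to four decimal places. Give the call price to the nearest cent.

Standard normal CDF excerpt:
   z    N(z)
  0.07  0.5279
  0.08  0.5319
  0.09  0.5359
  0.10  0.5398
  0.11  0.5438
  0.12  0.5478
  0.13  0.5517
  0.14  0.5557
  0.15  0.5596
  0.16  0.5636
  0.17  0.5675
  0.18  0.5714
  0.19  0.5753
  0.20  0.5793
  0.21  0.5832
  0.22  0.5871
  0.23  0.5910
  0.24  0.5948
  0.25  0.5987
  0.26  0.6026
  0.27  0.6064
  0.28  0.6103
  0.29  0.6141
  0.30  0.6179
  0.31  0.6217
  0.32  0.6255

€42.50

T = 0.6667;  σ√T = 0.1960
d₁ = [ln(434/438) + (0.07 + ½·0.24²)·0.6667] / (σ√T) = (-0.0092 + 0.0659) / 0.1960 = 0.2893 ⇒ 0.29
d₂ = 0.2893 − 0.1960 = 0.0933 ⇒ 0.09
exp(−rT) = exp(−0.07·0.6667) = 0.9544
C = 434·N(0.29) − 438·0.9544·N(0.09) = 434·0.6141 − 438·0.9544·0.5359 = 266.5194 − 224.0208 = 42.4986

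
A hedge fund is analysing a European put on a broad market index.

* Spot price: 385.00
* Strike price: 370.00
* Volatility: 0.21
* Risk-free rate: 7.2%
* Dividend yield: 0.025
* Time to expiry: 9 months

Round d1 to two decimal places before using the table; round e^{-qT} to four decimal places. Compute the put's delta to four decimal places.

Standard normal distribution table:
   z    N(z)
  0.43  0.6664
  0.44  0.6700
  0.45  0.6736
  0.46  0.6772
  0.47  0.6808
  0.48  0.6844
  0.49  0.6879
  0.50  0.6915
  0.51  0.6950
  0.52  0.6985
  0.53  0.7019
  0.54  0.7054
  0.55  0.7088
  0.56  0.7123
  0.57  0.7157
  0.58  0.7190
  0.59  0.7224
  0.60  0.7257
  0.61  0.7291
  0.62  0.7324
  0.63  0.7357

T = 0.75;  σ√T = 0.1819
d₁ = [ln(385/370) + (0.072 − 0.025 + 0.21²/2)·0.75] / 0.1819 = [0.0397 + 0.0518] / 0.1819 = 0.5033 which rounds to 0.50
N(d₁) = N(0.50) = 0.6915
Δ_put = exp(−qT)·(N(d₁) − 1) = 0.9814·(0.6915 − 1) = -0.3028

-0.3028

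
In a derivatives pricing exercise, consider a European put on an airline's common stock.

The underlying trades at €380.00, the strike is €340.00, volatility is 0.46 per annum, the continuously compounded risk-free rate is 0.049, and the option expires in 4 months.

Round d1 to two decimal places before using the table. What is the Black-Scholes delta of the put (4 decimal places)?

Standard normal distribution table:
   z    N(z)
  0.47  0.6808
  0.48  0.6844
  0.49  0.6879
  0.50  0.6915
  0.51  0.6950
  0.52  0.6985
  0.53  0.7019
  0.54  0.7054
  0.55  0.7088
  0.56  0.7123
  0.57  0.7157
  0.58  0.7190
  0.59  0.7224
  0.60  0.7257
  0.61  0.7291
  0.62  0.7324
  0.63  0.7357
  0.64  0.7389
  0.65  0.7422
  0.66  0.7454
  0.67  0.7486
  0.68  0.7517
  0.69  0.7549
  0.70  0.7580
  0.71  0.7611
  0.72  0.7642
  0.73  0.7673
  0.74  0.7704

-0.2709

σ√T = 0.46 × 0.5774 = 0.2656
d₁ = [ln(380/340) + (0.049 + ½·0.46²)·0.3333] / (σ√T) = (0.1112 + 0.0516) / 0.2656 = 0.6131 which rounds to 0.61
N(d₁) = N(0.61) = 0.7291
Δ_put = N(d₁) − 1 = 0.7291 − 1 = -0.2709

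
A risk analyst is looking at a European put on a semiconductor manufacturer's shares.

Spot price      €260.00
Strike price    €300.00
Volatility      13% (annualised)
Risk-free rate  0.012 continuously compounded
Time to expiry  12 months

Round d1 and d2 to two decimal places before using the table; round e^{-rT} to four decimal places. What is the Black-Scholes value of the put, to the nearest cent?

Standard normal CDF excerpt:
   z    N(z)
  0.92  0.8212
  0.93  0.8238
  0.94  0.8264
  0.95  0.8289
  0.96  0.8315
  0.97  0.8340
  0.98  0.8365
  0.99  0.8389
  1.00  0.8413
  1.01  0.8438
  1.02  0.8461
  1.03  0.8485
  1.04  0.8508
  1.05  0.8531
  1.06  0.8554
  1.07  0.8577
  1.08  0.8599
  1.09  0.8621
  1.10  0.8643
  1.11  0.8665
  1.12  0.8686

σ√T = 0.13·√1 = 0.1300
d₁ = [ln(260/300) + (0.012 + ½·0.13²)·1] / (σ√T) = (-0.1431 + 0.0205) / 0.1300 = -0.9435 which rounds to -0.94
d₂ = -0.9435 − 0.1300 = -1.0735 which rounds to -1.07
exp(−rT) = exp(−0.012·1) = 0.9881
N(−d₂) = N(1.07) = 0.8577;  N(−d₁) = N(0.94) = 0.8264
P = 300·0.9881·0.8577 − 260·0.8264 = 254.2480 − 214.8640 = 39.3840

€39.38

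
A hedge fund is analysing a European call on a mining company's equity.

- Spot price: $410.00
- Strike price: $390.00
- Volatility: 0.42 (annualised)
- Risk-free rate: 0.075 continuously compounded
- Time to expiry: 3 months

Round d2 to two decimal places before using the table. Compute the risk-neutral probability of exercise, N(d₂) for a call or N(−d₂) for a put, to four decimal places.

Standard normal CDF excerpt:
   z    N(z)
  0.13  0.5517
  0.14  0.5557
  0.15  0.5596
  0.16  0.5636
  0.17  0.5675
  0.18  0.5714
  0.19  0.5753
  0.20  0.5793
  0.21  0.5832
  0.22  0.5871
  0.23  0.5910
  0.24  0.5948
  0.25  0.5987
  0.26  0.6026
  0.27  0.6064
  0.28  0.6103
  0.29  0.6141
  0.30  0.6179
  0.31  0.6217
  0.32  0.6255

σ√T = 0.42·√0.25 = 0.2100
d₁ = [ln(410/390) + (0.075 + 0.42²/2)·0.25] / 0.2100 = [0.0500 + 0.0408] / 0.2100 = 0.4324 → 0.43
d₂ = d₁ − σ√T = 0.4324 − 0.2100 = 0.2224 → 0.22
Pr(exercise) under Q = N(d₂) = 0.5871

0.5871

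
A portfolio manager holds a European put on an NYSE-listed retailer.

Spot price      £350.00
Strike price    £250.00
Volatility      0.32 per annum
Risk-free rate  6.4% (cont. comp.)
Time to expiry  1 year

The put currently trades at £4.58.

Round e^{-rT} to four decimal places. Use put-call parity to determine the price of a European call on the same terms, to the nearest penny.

£120.08

exp(−rT) = exp(−0.064·1) = 0.9380
Put-call parity: C − P = S − K·e^(−rT) = 350 − 250·0.9380 = 350 − 234.5000 = 115.5000
C = P + (C − P) = 4.58 + (115.5000) = 120.0800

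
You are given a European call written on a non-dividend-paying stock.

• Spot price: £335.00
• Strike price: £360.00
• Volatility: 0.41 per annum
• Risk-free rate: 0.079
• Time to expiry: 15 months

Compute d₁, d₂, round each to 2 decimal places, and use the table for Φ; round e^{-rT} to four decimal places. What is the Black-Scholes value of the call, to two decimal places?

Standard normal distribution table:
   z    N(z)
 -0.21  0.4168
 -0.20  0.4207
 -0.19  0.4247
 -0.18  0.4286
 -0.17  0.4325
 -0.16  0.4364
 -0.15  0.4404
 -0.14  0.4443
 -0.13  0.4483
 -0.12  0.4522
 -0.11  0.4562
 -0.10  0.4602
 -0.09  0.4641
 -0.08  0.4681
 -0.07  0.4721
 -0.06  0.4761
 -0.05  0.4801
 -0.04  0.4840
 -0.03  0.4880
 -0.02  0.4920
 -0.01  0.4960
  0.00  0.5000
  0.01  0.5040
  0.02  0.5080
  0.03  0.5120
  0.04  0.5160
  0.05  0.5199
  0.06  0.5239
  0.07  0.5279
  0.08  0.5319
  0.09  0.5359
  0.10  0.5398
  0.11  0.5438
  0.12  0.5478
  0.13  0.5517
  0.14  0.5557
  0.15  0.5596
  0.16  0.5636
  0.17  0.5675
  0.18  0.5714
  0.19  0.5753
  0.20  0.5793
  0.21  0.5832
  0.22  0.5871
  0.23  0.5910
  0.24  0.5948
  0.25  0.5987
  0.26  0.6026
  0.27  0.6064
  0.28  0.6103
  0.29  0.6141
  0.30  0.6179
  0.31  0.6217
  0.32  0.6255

σ√T = 0.41 × 1.1180 = 0.4584
d₁ = [ln(335/360) + (0.079 + 0.41²/2)·1.25] / 0.4584 = [-0.0720 + 0.2038] / 0.4584 = 0.2876 → 0.29
d₂ = d₁ − σ√T = 0.2876 − 0.4584 = -0.1708 → -0.17
exp(−rT) = exp(−0.079·1.25) = 0.9060
N(d₁) = N(0.29) = 0.6141;  N(d₂) = N(-0.17) = 0.4325
C = 335·0.6141 − 360·0.9060·0.4325 = 205.7235 − 141.0642 = 64.6593

£64.66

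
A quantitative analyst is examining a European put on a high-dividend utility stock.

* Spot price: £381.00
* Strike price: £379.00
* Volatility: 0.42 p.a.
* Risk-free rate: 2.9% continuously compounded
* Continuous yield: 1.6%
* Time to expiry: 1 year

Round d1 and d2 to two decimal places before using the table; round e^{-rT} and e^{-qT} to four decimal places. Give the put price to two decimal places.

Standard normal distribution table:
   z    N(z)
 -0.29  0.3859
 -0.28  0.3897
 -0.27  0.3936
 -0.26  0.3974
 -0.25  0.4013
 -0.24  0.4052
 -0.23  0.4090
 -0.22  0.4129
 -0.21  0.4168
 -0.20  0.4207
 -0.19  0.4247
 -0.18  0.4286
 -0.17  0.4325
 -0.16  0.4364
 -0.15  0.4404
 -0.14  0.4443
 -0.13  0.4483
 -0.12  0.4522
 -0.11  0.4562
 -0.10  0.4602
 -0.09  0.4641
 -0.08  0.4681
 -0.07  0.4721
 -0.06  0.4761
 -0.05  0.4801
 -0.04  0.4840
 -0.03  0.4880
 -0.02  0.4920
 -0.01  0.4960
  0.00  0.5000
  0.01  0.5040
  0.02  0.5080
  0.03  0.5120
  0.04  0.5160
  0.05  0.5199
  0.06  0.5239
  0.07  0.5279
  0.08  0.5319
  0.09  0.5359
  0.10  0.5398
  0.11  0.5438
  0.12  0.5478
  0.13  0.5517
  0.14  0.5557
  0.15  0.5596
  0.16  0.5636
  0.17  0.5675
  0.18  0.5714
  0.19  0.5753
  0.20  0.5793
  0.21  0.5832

σ√T = 0.42·√1 = 0.4200
ln(S/K) + (r − q + σ²/2)T = ln(381/379) + (0.029 − 0.016 + 0.42²/2)·1 = 0.0053 + 0.1012 = 0.1065
d₁ = 0.1065 / 0.4200 = 0.2535 → 0.25
d₂ = d₁ − σ√T = 0.2535 − 0.4200 = -0.1665 → -0.17
exp(−qT) = exp(−0.016·1) = 0.9841;  exp(−rT) = exp(−0.029·1) = 0.9714
N(−d₂) = N(0.17) = 0.5675;  N(−d₁) = N(-0.25) = 0.4013
P = 379·0.9714·0.5675 − 381·0.9841·0.4013 = 208.9311 − 150.4643 = 58.4669

£58.47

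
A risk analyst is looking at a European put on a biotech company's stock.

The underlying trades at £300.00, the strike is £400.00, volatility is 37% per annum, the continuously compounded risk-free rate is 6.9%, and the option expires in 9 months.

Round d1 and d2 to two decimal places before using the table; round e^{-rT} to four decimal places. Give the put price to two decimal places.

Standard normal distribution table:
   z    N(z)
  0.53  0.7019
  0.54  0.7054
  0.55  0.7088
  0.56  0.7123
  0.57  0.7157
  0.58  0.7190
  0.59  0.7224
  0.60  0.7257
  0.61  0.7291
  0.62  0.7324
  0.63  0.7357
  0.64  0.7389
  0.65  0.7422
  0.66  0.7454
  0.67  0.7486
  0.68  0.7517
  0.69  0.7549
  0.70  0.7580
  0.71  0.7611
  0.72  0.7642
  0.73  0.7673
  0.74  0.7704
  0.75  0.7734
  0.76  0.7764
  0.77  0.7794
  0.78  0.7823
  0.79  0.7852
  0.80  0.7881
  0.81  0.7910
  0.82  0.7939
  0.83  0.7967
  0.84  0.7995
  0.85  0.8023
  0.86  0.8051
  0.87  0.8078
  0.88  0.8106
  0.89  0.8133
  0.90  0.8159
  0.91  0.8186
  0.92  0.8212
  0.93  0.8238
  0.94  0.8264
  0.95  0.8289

£94.21

T = 0.75;  σ√T = 0.3204
d₁ = [ln(300/400) + (0.069 + 0.37²/2)·0.75] / 0.3204 = [-0.2877 + 0.1031] / 0.3204 = -0.5761 which rounds to -0.58
d₂ = d₁ − σ√T = -0.5761 − 0.3204 = -0.8965 which rounds to -0.90
exp(−rT) = exp(−0.069·0.75) = 0.9496
P = 400·0.9496·N(0.90) − 300·N(0.58) = 400·0.9496·0.8159 − 300·0.7190 = 309.9115 − 215.7000 = 94.2115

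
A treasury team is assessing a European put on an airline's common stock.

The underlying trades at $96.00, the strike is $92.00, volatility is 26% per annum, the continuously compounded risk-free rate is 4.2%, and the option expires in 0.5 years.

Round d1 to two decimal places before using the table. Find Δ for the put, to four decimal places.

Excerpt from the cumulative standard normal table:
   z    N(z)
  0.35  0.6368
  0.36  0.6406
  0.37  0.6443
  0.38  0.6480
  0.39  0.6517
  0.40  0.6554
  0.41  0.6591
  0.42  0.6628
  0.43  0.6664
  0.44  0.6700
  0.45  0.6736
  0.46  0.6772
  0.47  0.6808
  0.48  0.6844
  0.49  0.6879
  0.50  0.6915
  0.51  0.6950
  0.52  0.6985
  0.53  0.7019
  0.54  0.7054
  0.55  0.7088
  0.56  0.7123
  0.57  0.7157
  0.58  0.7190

-0.3300

σ√T = 0.26·√0.5 = 0.1838
d₁ = [ln(96/92) + (0.042 + ½·0.26²)·0.5] / (σ√T) = (0.0426 + 0.0379) / 0.1838 = 0.4376 ⇒ 0.44
N(d₁) = N(0.44) = 0.6700
Δ_put = N(d₁) − 1 = 0.6700 − 1 = -0.3300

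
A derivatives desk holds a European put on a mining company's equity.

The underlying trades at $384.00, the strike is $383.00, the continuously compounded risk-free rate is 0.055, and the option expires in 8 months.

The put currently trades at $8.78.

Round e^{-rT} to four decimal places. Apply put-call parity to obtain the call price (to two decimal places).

$23.57

exp(−rT) = exp(−0.055·0.6667) = 0.9640
Put-call parity: C − P = S − K·e^(−rT) = 384 − 383·0.9640 = 384 − 369.2120 = 14.7880
C = P + (C − P) = 8.78 + (14.7880) = 23.5680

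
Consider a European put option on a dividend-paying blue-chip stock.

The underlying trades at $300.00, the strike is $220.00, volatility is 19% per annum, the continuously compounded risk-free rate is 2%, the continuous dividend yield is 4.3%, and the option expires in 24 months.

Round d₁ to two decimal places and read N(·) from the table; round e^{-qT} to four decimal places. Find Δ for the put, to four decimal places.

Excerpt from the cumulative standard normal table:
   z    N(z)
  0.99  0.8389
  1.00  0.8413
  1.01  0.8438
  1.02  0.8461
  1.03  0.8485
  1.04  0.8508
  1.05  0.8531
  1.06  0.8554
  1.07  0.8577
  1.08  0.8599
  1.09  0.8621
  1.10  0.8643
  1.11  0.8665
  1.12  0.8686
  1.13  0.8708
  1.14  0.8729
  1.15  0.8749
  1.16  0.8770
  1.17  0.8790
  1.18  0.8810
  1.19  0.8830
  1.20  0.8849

σ√T = 0.19·√2 = 0.2687
ln(S/K) + (r − q + σ²/2)T = ln(300/220) + (0.02 − 0.043 + 0.19²/2)·2 = 0.3102 − 0.0099 = 0.3003
d₁ = 0.3003 / 0.2687 = 1.1174 ⇒ 1.12
N(d₁) = N(1.12) = 0.8686
Δ_put = e^(−qT)·(N(d₁) − 1) = 0.9176·(0.8686 − 1) = -0.1206

-0.1206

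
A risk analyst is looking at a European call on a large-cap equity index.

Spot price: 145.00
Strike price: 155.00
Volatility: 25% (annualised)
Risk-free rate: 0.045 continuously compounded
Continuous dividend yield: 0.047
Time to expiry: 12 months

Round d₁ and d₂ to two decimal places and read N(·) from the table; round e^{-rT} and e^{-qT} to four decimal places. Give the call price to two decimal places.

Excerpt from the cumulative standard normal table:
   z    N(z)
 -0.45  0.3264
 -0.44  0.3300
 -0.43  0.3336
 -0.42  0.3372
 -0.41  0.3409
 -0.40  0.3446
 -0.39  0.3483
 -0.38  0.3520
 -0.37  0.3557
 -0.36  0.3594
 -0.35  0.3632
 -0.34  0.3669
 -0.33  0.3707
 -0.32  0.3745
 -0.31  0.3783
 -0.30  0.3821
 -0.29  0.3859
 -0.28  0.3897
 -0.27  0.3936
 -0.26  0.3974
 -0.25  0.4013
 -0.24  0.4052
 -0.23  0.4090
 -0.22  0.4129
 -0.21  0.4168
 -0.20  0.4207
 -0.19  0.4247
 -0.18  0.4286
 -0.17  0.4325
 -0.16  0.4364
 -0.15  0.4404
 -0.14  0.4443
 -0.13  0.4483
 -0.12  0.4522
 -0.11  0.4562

9.86

σ√T = 0.25 × 1.0000 = 0.2500
d₁ = [ln(145/155) + (0.045 − 0.047 + 0.25²/2)·1] / 0.2500 = [-0.0667 + 0.0292] / 0.2500 = -0.1498 ≈ -0.15
d₂ = d₁ − σ√T = -0.1498 − 0.2500 = -0.3998 ≈ -0.40
e^(−qT) = e^(−0.047·1) = 0.9541;  e^(−rT) = e^(−0.045·1) = 0.9560
C = 145·0.9541·N(-0.15) − 155·0.9560·N(-0.40) = 145·0.9541·0.4404 − 155·0.9560·0.3446 = 60.9269 − 51.0628 = 9.8641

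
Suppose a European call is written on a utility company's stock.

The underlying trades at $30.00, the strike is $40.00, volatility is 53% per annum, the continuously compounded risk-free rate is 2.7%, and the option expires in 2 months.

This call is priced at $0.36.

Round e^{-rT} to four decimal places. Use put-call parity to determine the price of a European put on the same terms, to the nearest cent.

$10.18

e^(−rT) = e^(−0.027·0.1667) = 0.9955
Put-call parity: C − P = S − K·e^(−rT) = 30 − 40·0.9955 = 30 − 39.8200 = -9.8200
P = C − (C − P) = 0.36 − (-9.8200) = 10.1800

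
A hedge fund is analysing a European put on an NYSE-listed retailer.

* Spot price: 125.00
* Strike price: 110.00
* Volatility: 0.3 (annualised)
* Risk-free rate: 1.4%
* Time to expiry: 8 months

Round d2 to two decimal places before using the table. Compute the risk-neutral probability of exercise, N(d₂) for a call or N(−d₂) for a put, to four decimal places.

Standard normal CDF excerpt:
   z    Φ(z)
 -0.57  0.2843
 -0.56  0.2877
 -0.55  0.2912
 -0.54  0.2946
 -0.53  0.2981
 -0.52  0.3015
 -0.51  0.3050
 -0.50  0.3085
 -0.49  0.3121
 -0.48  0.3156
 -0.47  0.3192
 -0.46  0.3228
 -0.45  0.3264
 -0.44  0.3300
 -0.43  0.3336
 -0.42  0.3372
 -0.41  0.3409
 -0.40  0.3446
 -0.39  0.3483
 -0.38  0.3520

σ√T = 0.3 × 0.8165 = 0.2449
d₁ = [ln(125/110) + (0.014 + ½·0.3²)·0.6667] / (σ√T) = (0.1278 + 0.0393) / 0.2449 = 0.6825 which rounds to 0.68
d₂ = 0.6825 − 0.2449 = 0.4375 which rounds to 0.44
Pr(exercise) under Q = N(−d₂) = N(-0.44) = 0.3300

0.3300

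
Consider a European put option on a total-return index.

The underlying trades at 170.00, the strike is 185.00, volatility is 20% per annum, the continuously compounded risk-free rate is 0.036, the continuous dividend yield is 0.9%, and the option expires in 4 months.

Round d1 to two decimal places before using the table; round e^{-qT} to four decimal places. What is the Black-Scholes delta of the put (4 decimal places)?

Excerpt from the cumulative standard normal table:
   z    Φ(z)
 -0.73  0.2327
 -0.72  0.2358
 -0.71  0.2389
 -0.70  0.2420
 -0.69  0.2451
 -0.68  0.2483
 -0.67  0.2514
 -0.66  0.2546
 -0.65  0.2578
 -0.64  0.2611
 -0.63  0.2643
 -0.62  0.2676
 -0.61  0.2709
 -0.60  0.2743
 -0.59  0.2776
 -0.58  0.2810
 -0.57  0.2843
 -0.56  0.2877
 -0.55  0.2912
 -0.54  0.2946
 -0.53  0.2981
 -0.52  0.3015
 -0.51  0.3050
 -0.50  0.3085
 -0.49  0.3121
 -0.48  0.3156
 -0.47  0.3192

-0.7235

σ√T = 0.2·√0.3333 = 0.1155
d₁ = [ln(170/185) + (0.036 − 0.009 + ½·0.2²)·0.3333] / (σ√T) = (-0.0846 + 0.0157) / 0.1155 = -0.5966 which rounds to -0.60
N(d₁) = N(-0.60) = 0.2743
Δ_put = e^(−qT)·(N(d₁) − 1) = 0.9970·(0.2743 − 1) = -0.7235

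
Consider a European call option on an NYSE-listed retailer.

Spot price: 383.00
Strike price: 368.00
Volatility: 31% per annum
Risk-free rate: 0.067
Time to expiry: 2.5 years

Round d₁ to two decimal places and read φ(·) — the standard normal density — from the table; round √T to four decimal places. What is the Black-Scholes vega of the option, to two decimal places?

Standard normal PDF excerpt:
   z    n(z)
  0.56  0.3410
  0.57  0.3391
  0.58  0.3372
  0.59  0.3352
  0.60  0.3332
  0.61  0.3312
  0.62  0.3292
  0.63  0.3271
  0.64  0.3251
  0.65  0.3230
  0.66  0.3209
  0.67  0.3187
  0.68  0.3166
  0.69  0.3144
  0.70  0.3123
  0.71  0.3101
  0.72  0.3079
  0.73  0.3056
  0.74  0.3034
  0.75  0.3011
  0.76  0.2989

192.99

σ√T = 0.31 × 1.5811 = 0.4902
ln(S/K) + (r + σ²/2)T = ln(383/368) + (0.067 + 0.31²/2)·2.5 = 0.0400 + 0.2876 = 0.3276
d₁ = 0.3276 / 0.4902 = 0.6683 ≈ 0.67
√T = √2.5 = 1.5811
φ(d₁) = φ(0.67) = 0.3187
vega = S·φ(d₁)·√T = 383·0.3187·1.5811 = 192.9924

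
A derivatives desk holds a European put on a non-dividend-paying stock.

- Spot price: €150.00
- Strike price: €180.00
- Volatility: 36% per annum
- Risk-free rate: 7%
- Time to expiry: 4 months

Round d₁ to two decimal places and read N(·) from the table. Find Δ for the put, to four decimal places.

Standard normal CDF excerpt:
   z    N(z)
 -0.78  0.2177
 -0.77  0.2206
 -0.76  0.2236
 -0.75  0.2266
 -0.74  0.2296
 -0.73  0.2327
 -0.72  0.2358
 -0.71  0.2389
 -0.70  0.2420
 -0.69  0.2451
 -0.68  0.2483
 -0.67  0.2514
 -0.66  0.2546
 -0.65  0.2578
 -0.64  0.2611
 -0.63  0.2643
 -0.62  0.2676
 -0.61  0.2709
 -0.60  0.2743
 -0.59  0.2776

-0.7454

σ√T = 0.36 × 0.5774 = 0.2078
d₁ = [ln(150/180) + (0.07 + 0.36²/2)·0.3333] / 0.2078 = [-0.1823 + 0.0449] / 0.2078 = -0.6610 ≈ -0.66
N(d₁) = N(-0.66) = 0.2546
Δ_put = N(d₁) − 1 = 0.2546 − 1 = -0.7454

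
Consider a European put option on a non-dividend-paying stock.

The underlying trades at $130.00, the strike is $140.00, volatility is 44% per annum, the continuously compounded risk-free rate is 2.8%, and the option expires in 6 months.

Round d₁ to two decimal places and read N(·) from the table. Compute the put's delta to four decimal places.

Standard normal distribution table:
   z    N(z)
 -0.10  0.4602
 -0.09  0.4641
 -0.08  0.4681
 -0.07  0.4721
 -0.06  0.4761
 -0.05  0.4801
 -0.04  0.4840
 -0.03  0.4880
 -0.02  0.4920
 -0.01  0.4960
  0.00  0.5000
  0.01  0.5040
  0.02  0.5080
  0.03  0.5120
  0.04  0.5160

σ√T = 0.44 × 0.7071 = 0.3111
d₁ = [ln(130/140) + (0.028 + ½·0.44²)·0.5] / (σ√T) = (-0.0741 + 0.0624) / 0.3111 = -0.0376 ⇒ -0.04
N(d₁) = N(-0.04) = 0.4840
Δ_put = N(d₁) − 1 = 0.4840 − 1 = -0.5160

-0.5160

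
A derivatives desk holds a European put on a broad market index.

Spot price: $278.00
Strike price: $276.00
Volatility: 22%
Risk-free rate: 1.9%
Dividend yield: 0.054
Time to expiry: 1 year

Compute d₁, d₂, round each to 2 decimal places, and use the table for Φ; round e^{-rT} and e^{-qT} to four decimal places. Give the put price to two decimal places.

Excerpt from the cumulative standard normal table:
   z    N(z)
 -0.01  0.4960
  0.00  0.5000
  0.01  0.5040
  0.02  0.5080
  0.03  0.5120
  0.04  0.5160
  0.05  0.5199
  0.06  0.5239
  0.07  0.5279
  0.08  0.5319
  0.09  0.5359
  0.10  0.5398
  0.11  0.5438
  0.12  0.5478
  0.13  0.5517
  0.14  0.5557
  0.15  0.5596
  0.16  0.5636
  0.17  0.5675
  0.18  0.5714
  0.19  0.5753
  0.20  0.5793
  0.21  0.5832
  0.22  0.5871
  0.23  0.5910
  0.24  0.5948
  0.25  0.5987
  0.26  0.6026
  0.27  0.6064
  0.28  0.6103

σ√T = 0.22 × 1.0000 = 0.2200
ln(S/K) + (r − q + σ²/2)T = ln(278/276) + (0.019 − 0.054 + 0.22²/2)·1 = 0.0072 − 0.0108 = -0.0036
d₁ = -0.0036 / 0.2200 = -0.0163 ⇒ -0.02
d₂ = d₁ − σ√T = -0.0163 − 0.2200 = -0.2363 ⇒ -0.24
exp(−qT) = exp(−0.054·1) = 0.9474;  exp(−rT) = exp(−0.019·1) = 0.9812
N(−d₂) = N(0.24) = 0.5948;  N(−d₁) = N(0.02) = 0.5080
P = 276·0.9812·0.5948 − 278·0.9474·0.5080 = 161.0785 − 133.7956 = 27.2829

$27.28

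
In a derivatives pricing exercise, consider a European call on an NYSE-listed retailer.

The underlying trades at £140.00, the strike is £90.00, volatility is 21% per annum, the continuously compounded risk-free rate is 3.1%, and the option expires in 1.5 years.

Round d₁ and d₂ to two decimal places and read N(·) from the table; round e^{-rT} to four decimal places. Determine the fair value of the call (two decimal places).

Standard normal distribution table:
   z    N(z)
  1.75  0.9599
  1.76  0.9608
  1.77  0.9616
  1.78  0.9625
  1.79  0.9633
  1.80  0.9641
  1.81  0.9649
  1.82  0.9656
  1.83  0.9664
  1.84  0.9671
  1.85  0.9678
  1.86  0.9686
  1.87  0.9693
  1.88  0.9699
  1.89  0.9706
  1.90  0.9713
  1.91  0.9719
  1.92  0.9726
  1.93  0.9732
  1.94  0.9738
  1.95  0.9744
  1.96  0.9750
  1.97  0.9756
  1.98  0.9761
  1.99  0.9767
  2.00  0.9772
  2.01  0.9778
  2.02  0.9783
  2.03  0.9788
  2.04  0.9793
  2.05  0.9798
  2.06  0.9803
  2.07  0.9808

T = 1.5;  σ√T = 0.2572
d₁ = [ln(140/90) + (0.031 + ½·0.21²)·1.5] / (σ√T) = (0.4418 + 0.0796) / 0.2572 = 2.0273 → 2.03
d₂ = 2.0273 − 0.2572 = 1.7701 → 1.77
exp(−rT) = exp(−0.031·1.5) = 0.9546
N(d₁) = N(2.03) = 0.9788;  N(d₂) = N(1.77) = 0.9616
C = 140·0.9788 − 90·0.9546·0.9616 = 137.0320 − 82.6149 = 54.4171

£54.42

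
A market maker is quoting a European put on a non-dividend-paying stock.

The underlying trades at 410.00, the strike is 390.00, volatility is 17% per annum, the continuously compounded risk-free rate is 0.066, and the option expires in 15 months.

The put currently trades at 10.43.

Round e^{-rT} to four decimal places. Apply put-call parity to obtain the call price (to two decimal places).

exp(−rT) = exp(−0.066·1.25) = 0.9208
Put-call parity: C − P = S − K·e^(−rT) = 410 − 390·0.9208 = 410 − 359.1120 = 50.8880
C = P + (C − P) = 10.43 + (50.8880) = 61.3180

61.32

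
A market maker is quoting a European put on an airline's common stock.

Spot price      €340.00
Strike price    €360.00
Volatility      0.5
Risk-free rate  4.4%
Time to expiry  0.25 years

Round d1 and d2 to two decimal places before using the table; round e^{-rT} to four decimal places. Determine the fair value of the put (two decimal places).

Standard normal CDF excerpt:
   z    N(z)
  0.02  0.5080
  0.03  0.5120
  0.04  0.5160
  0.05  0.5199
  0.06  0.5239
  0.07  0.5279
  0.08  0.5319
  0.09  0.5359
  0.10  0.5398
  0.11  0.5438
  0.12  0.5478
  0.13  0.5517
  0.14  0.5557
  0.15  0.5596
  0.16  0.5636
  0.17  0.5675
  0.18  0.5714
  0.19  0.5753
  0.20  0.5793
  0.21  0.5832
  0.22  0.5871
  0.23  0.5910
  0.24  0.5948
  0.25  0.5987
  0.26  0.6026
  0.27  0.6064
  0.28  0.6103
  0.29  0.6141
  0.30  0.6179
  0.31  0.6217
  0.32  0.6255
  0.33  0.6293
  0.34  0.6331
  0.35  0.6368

€43.25

σ√T = 0.5 × 0.5000 = 0.2500
ln(S/K) + (r + σ²/2)T = ln(340/360) + (0.044 + 0.5²/2)·0.25 = -0.0572 + 0.0422 = -0.0149
d₁ = -0.0149 / 0.2500 = -0.0596 ≈ -0.06
d₂ = d₁ − σ√T = -0.0596 − 0.2500 = -0.3096 ≈ -0.31
e^(−rT) = e^(−0.044·0.25) = 0.9891
P = 360·0.9891·N(0.31) − 340·N(0.06) = 360·0.9891·0.6217 − 340·0.5239 = 221.3724 − 178.1260 = 43.2464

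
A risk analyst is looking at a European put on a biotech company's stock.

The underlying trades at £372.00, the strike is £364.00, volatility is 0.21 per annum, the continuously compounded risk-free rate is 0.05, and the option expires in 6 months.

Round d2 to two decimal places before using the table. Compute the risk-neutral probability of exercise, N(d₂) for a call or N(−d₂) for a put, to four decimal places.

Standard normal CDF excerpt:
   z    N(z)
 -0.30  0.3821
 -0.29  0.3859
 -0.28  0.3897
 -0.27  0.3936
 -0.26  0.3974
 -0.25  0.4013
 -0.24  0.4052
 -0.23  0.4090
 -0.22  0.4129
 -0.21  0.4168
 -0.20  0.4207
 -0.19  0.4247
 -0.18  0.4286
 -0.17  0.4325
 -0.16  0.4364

T = 0.5;  σ√T = 0.1485
d₁ = [ln(372/364) + (0.05 + 0.21²/2)·0.5] / 0.1485 = [0.0217 + 0.0360] / 0.1485 = 0.3890 which rounds to 0.39
d₂ = d₁ − σ√T = 0.3890 − 0.1485 = 0.2405 which rounds to 0.24
Pr(exercise) under Q = N(−d₂) = N(-0.24) = 0.4052

0.4052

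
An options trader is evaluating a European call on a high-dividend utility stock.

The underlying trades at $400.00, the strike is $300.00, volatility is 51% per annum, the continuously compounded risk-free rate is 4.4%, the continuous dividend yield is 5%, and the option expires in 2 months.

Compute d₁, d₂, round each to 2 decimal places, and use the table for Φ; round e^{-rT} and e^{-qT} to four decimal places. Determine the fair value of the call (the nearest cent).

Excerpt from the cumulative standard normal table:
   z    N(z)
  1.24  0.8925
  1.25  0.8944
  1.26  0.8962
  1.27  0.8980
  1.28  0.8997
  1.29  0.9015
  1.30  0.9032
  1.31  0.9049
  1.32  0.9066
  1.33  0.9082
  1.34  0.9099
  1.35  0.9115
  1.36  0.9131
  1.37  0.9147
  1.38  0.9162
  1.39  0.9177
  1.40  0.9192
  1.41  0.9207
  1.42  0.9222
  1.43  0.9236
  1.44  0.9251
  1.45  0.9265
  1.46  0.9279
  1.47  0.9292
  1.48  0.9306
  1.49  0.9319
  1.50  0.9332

σ√T = 0.51 × 0.4082 = 0.2082
ln(S/K) + (r − q + σ²/2)T = ln(400/300) + (0.044 − 0.05 + 0.51²/2)·0.1667 = 0.2877 + 0.0207 = 0.3084
d₁ = 0.3084 / 0.2082 = 1.4810 → 1.48
d₂ = d₁ − σ√T = 1.4810 − 0.2082 = 1.2728 → 1.27
exp(−qT) = exp(−0.05·0.1667) = 0.9917;  exp(−rT) = exp(−0.044·0.1667) = 0.9927
N(d₁) = N(1.48) = 0.9306;  N(d₂) = N(1.27) = 0.8980
C = 400·0.9917·0.9306 − 300·0.9927·0.8980 = 369.1504 − 267.4334 = 101.7170

$101.72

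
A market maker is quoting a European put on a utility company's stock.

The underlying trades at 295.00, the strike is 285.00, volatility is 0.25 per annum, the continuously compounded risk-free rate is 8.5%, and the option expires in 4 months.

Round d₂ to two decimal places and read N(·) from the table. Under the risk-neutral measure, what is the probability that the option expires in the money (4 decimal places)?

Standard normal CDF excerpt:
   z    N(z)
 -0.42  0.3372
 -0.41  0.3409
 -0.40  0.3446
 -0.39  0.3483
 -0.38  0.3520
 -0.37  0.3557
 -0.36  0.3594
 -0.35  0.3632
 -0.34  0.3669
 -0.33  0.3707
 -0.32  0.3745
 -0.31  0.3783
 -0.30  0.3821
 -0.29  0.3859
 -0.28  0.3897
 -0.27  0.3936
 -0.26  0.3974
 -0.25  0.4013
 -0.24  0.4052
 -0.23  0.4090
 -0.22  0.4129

0.3594

σ√T = 0.25·√0.3333 = 0.1443
d₁ = [ln(295/285) + (0.085 + 0.25²/2)·0.3333] / 0.1443 = [0.0345 + 0.0387] / 0.1443 = 0.5074 ≈ 0.51
d₂ = d₁ − σ√T = 0.5074 − 0.1443 = 0.3631 ≈ 0.36
Pr(exercise) under Q = N(−d₂) = N(-0.36) = 0.3594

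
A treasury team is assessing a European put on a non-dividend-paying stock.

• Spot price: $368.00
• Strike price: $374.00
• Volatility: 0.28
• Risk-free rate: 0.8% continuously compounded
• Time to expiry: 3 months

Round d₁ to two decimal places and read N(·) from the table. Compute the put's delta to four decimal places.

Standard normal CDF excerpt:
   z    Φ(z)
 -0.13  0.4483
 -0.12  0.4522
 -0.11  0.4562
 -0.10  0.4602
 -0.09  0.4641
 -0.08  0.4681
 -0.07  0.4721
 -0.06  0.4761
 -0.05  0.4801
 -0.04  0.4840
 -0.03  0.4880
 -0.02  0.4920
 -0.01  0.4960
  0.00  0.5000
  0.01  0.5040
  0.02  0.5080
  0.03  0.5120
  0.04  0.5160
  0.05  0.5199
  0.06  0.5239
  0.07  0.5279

T = 0.25;  σ√T = 0.1400
ln(S/K) + (r + σ²/2)T = ln(368/374) + (0.008 + 0.28²/2)·0.25 = -0.0162 + 0.0118 = -0.0044
d₁ = -0.0044 / 0.1400 = -0.0312 → -0.03
N(d₁) = N(-0.03) = 0.4880
Δ_put = N(d₁) − 1 = 0.4880 − 1 = -0.5120

-0.5120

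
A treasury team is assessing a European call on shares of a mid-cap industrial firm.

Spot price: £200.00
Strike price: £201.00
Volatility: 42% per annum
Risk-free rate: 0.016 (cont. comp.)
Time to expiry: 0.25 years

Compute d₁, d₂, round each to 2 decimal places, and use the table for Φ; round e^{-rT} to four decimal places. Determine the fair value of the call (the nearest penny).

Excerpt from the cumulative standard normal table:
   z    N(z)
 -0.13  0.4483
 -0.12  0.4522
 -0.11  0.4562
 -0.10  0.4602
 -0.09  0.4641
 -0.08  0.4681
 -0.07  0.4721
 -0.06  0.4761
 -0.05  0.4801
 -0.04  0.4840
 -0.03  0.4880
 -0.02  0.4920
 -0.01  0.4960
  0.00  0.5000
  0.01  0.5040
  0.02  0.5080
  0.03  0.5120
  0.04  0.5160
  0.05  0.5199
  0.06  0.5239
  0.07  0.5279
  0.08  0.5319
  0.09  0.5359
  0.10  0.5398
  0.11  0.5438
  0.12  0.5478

T = 0.25;  σ√T = 0.2100
d₁ = [ln(200/201) + (0.016 + 0.42²/2)·0.25] / 0.2100 = [-0.0050 + 0.0260] / 0.2100 = 0.1003 which rounds to 0.10
d₂ = d₁ − σ√T = 0.1003 − 0.2100 = -0.1097 which rounds to -0.11
e^(−rT) = e^(−0.016·0.25) = 0.9960
N(d₁) = N(0.10) = 0.5398;  N(d₂) = N(-0.11) = 0.4562
C = 200·0.5398 − 201·0.9960·0.4562 = 107.9600 − 91.3294 = 16.6306

£16.63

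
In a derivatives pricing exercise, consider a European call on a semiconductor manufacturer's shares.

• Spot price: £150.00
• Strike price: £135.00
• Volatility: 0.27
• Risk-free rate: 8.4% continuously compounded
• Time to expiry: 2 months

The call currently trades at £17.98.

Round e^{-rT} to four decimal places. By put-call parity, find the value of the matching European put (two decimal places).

£1.10

e^(−rT) = e^(−0.084·0.1667) = 0.9861
Put-call parity: C − P = S − K·e^(−rT) = 150 − 135·0.9861 = 150 − 133.1235 = 16.8765
P = C − (C − P) = 17.98 − (16.8765) = 1.1035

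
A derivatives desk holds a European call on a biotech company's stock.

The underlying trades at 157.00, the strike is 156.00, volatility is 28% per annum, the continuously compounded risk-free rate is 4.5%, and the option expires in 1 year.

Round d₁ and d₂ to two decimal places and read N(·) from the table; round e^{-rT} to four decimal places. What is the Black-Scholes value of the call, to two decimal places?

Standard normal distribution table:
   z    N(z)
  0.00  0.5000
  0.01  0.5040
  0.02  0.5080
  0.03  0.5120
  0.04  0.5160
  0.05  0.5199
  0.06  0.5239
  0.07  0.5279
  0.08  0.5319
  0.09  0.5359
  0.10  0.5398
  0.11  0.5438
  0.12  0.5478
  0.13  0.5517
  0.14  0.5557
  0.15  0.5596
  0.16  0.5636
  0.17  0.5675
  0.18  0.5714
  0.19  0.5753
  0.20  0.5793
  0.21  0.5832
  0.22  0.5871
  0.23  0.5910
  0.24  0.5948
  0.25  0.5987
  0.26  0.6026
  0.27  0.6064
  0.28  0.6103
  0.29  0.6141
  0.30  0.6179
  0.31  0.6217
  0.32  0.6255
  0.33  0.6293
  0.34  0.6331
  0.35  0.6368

21.25

σ√T = 0.28·√1 = 0.2800
ln(S/K) + (r + σ²/2)T = ln(157/156) + (0.045 + 0.28²/2)·1 = 0.0064 + 0.0842 = 0.0906
d₁ = 0.0906 / 0.2800 = 0.3235 ⇒ 0.32
d₂ = d₁ − σ√T = 0.3235 − 0.2800 = 0.0435 ⇒ 0.04
exp(−rT) = exp(−0.045·1) = 0.9560
C = 157·N(0.32) − 156·0.9560·N(0.04) = 157·0.6255 − 156·0.9560·0.5160 = 98.2035 − 76.9542 = 21.2493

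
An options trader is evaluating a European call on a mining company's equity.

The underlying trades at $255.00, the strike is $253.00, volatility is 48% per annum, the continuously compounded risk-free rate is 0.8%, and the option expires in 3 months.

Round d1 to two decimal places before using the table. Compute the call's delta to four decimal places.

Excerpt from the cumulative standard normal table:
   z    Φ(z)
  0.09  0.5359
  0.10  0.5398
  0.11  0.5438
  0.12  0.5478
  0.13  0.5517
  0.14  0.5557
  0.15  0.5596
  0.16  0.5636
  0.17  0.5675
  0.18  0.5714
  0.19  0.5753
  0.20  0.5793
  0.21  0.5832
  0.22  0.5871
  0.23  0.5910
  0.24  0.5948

T = 0.25;  σ√T = 0.2400
d₁ = [ln(255/253) + (0.008 + 0.48²/2)·0.25] / 0.2400 = [0.0079 + 0.0308] / 0.2400 = 0.1611 ⇒ 0.16
N(d₁) = N(0.16) = 0.5636
Δ_call = N(d₁) = 0.5636

0.5636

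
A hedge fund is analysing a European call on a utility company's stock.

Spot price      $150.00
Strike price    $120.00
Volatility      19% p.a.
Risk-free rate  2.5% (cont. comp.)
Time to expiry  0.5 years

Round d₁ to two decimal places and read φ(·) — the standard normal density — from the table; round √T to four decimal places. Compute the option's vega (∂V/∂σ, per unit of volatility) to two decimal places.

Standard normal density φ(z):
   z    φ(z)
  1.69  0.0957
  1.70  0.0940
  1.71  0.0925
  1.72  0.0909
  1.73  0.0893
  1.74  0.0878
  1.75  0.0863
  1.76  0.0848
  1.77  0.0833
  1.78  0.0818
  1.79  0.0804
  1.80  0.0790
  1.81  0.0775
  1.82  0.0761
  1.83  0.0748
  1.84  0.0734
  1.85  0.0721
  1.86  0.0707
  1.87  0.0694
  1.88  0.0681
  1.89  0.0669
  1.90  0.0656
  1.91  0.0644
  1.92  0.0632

T = 0.5;  σ√T = 0.1344
d₁ = [ln(150/120) + (0.025 + 0.19²/2)·0.5] / 0.1344 = [0.2231 + 0.0215] / 0.1344 = 1.8211 → 1.82
√T = √0.5 = 0.7071
φ(d₁) = φ(1.82) = 0.0761
vega = S·φ(d₁)·√T = 150·0.0761·0.7071 = 8.0715

8.07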